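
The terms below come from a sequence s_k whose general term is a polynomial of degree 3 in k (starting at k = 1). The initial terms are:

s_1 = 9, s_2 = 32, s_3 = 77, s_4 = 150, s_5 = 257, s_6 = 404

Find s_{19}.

8685

1st diffs: 23, 45, 73, 107, 147.
2nd diffs: 22, 28, 34, 40.
3rd diffs: 6, 6, 6 (constant).
Newton forward-difference form: s_k = 9 + 23·C(k-1,1) + 22·C(k-1,2) + 6·C(k-1,3).
At k = 19: k-1 = 18, so s_{19} = 9 + 414 + 3366 + 4896 = 8685.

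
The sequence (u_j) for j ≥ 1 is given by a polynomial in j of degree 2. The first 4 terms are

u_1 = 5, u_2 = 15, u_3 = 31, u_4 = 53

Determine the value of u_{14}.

1st diffs: 10, 16, 22.
2nd diffs: 6, 6 (constant).
Newton forward-difference form: u_j = 5 + 10·C(j-1,1) + 6·C(j-1,2).
At j = 14: j-1 = 13, so u_{14} = 5 + 130 + 468 = 603.

603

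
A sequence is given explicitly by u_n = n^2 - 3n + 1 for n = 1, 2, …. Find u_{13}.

u_{13} = 1·13^2 - 3·13 + 1 = 131.

131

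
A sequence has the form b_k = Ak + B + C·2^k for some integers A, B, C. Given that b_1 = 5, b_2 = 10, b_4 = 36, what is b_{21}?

4194325

At k = 1, 2, 4: A + B + 2C = 5; 2A + B + 4C = 10; 4A + B + 16C = 36.
Subtracting the first from the second: A + 2C = 5.
Subtracting the second from the third: 2A + 12C = 26.
Solving: C = 2, A = 1, then B = 0.
Hence b_{21} = 1·21 + 0 + 2·2097152 = 4194325.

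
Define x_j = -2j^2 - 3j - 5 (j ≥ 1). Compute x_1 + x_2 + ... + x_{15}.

Over j = 1..15: Σj = 120, Σj² = 1240.
Total = (-2)·1240 + (-3)·120 + (-5)·15 = -2915.

-2915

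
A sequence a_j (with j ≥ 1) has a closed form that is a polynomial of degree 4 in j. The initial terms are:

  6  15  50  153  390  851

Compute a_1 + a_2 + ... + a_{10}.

1st diffs: 9, 35, 103, 237, 461.
2nd diffs: 26, 68, 134, 224.
3rd diffs: 42, 66, 90.
4th diffs: 24, 24 (constant).
So a_j = j^4 - 3j^3 + 6j^2 - 3j + 5.
Continuing: 1650, 2925, 4838, 7575.
Summing j = 1..10 (10 terms) gives 18453.

18453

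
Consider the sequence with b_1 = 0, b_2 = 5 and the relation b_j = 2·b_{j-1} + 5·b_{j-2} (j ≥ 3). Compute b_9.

20440

Applying the relation repeatedly:
b_3 = 10; b_4 = 45; b_5 = 140; b_6 = 505; b_7 = 1710; b_8 = 5945; b_9 = 20440.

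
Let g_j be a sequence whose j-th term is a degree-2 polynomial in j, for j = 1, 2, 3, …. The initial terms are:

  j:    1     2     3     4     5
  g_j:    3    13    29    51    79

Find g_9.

1st diffs: 10, 16, 22, 28.
2nd diffs: 6, 6, 6 (constant).
Newton forward-difference form: g_j = 3 + 10·C(j-1,1) + 6·C(j-1,2).
At j = 9: j-1 = 8, so g_9 = 3 + 80 + 168 = 251.

251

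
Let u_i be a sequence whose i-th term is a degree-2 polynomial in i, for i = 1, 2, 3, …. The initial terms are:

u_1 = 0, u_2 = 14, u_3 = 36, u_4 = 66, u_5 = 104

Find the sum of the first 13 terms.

1st diffs: 14, 22, 30, 38.
2nd diffs: 8, 8, 8 (constant).
So u_i = 4i^2 + 2i - 6.
Continuing: …, 150, 204, 266, 336, …, u_{13} = 696.
Summing i = 1..13 (13 terms) gives 3380.

3380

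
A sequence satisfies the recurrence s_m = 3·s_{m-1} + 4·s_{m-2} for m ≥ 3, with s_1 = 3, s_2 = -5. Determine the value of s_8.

Compute successive terms:
s_3 = -3; s_4 = -29; s_5 = -99; s_6 = -413; s_7 = -1635; s_8 = -6557.
(Characteristic roots are 4 and -1.)

-6557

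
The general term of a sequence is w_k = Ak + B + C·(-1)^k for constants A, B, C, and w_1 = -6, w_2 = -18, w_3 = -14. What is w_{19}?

At k = 1, 2, 3: A + B - C = -6; 2A + B + C = -18; 3A + B - C = -14.
Subtracting the first from the second: A + 2C = -12.
Subtracting the second from the third: A - 2C = 4.
Solving: C = -4, A = -4, then B = -6.
So w_k = -4·k + (-6) + (-4)·(-1)^k; at k=19 this is -78.

-78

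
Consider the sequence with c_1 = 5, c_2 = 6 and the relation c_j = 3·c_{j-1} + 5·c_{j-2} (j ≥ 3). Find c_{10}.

Applying the relation repeatedly:
c_3 = 43;  c_4 = 159;  c_5 = 692;  c_6 = 2871;  c_7 = 12073;  c_8 = 50574;  c_9 = 212087;  c_{10} = 889131.

889131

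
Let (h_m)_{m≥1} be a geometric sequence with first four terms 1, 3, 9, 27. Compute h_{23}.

Common ratio r = 3.
h_m = 1·3^(m-1).
h_{23} = 1·3^22 = 31381059609.

31381059609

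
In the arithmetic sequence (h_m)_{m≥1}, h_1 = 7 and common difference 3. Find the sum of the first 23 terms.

920

h_m = 7 + (m - 1)·3.
h_{23} = 73; S = 23·(7 + 73)/2 = 920.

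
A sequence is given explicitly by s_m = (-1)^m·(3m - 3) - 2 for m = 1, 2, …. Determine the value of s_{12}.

(-1)^12 = 1; 3m - 3 at m=12 is 33; so s_{12} = 31.

31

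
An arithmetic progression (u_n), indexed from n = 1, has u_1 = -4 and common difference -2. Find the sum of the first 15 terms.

u_n = -4 + (n - 1)·(-2).
u_{15} = -32; S = 15·(-4 + (-32))/2 = -270.

-270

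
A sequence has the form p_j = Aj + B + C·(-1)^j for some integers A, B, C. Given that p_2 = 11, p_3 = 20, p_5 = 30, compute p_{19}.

100

At j = 2, 3, 5: 2A + B + C = 11; 3A + B - C = 20; 5A + B - C = 30.
Subtracting the first from the second: A - 2C = 9.
Subtracting the second from the third: 2A = 10.
Solving: C = -2, A = 5, then B = 3.
Therefore p_{19} = 95 + 3 + (-2)·(-1) = 100.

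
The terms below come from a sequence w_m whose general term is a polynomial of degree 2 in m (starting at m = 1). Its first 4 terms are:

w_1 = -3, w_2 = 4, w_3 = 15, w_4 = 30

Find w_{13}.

345

1st diffs: 7, 11, 15.
2nd diffs: 4, 4 (constant).
Newton forward-difference form: w_m = -3 + 7·C(m-1,1) + 4·C(m-1,2).
At m = 13: m-1 = 12, so w_{13} = -3 + 84 + 264 = 345.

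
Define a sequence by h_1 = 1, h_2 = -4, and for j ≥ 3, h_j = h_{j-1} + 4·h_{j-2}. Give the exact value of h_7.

-144

Iterate the recurrence:
h_3 = 0, h_4 = -16, h_5 = -16, h_6 = -80, h_7 = -144.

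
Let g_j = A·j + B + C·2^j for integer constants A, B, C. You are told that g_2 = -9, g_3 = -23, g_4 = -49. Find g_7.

At j = 2, 3, 4: 2A + B + 4C = -9; 3A + B + 8C = -23; 4A + B + 16C = -49.
Subtracting the first from the second: A + 4C = -14.
Subtracting the second from the third: A + 8C = -26.
Solving: C = -3, A = -2, then B = 7.
Therefore g_7 = -14 + 7 + (-3)·128 = -391.

-391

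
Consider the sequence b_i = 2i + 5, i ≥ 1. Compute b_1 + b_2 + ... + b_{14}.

Over i = 1..14: Σi = 105.
Total = (2)·105 + (5)·14 = 280.

280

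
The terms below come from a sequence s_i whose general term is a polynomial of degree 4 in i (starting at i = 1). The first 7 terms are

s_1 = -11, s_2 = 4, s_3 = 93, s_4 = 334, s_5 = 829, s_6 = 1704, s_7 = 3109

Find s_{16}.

1st diffs: 15, 89, 241, 495, 875, 1405.
2nd diffs: 74, 152, 254, 380, 530.
3rd diffs: 78, 102, 126, 150.
4th diffs: 24, 24, 24 (constant).
So s_i = i^4 + 3i^3 - 6i^2 - 3i - 6.
Evaluating at i = 16 gives s_{16} = 76234.

76234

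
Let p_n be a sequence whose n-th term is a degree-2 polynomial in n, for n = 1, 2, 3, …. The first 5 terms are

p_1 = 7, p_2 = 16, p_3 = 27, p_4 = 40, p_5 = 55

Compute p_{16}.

1st diffs: 9, 11, 13, 15.
2nd diffs: 2, 2, 2 (constant).
Newton forward-difference form: p_n = 7 + 9·C(n-1,1) + 2·C(n-1,2).
At n = 16: n-1 = 15, so p_{16} = 7 + 135 + 210 = 352.

352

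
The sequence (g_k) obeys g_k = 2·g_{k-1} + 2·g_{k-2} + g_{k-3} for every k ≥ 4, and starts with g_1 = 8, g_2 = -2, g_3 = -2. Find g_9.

-322

g_4 = 0  g_5 = -6  g_6 = -14  g_7 = -40  g_8 = -114  g_9 = -322.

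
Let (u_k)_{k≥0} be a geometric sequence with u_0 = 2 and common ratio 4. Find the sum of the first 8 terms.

u_k = 2·4^(k-0).
S = 2·(4^8 - 1)/(4 - 1) = 2·(65536 - 1)/(3) = 43690.

43690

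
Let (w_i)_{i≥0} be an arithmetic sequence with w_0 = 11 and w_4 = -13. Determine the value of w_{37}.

Common difference d = (-13 - 11) / (4 - 0) = -6.
w_i = 11 + (i - 0)·(-6).
w_{37} = 11 + 37·(-6) = -211.

-211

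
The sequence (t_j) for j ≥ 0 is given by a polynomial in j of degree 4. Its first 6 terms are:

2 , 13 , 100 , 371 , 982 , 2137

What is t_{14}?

94432

1st diffs: 11, 87, 271, 611, 1155.
2nd diffs: 76, 184, 340, 544.
3rd diffs: 108, 156, 204.
4th diffs: 48, 48 (constant).
So t_j = 2j^4 + 6j^3 + 6j^2 - 3j + 2.
Evaluating at j = 14 gives t_{14} = 94432.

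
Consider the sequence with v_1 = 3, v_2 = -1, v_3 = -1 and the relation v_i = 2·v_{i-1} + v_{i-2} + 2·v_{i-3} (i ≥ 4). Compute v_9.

Applying the relation repeatedly:
v_4 = 3  v_5 = 3  v_6 = 7  v_7 = 23  v_8 = 59  v_9 = 155.

155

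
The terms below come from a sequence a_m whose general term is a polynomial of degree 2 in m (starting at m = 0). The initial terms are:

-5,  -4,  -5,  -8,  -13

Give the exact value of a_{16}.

1st diffs: 1, -1, -3, -5.
2nd diffs: -2, -2, -2 (constant).
Newton forward-difference form: a_m = -5 + 1·C(m,1) + (-2)·C(m,2).
At m = 16: m = 16, so a_{16} = -5 + 16 - 240 = -229.

-229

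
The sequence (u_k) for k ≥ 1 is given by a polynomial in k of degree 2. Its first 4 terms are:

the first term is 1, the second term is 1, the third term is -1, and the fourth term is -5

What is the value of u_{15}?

-181

1st diffs: 0, -2, -4.
2nd diffs: -2, -2 (constant).
So u_k = -k^2 + 3k - 1.
Evaluating at k = 15 gives u_{15} = -181.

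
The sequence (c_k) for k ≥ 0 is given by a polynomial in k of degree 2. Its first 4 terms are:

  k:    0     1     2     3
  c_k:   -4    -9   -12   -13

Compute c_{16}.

1st diffs: -5, -3, -1.
2nd diffs: 2, 2 (constant).
Newton forward-difference form: c_k = -4 + (-5)·C(k,1) + 2·C(k,2).
At k = 16: k = 16, so c_{16} = -4 - 80 + 240 = 156.

156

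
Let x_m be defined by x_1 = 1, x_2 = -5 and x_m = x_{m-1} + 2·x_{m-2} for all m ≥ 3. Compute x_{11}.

Step forward from the initial values:
x_3 = -3, x_4 = -13, x_5 = -19, x_6 = -45, x_7 = -83, x_8 = -173, x_9 = -339, x_{10} = -685, x_{11} = -1363.
(Characteristic roots are 2 and -1.)

-1363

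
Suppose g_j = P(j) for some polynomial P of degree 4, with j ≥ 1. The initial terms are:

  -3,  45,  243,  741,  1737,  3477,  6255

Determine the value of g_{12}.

1st diffs: 48, 198, 498, 996, 1740, 2778.
2nd diffs: 150, 300, 498, 744, 1038.
3rd diffs: 150, 198, 246, 294.
4th diffs: 48, 48, 48 (constant).
Newton forward-difference form: g_j = -3 + 48·C(j-1,1) + 150·C(j-1,2) + 150·C(j-1,3) + 48·C(j-1,4).
At j = 12: j-1 = 11, so g_{12} = -3 + 528 + 8250 + 24750 + 15840 = 49365.

49365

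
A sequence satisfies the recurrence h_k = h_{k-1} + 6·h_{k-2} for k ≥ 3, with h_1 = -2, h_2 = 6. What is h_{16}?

5818206

Iterate the recurrence:
h_3 = -6, h_4 = 30, h_5 = -6, …, h_{13} = 202746, h_{14} = 657390, h_{15} = 1873866, h_{16} = 5818206.
(Characteristic roots are 3 and -2.)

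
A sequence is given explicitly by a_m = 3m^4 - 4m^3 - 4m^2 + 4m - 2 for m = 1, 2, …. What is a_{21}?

a_{21} = 3·21^4 - 4·21^3 - 4·21^2 + 4·21 - 2 = 544717.

544717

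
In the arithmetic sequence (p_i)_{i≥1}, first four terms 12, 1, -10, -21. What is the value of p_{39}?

-406

Common difference d = -11.
p_i = 12 + (i - 1)·(-11).
p_{39} = 12 + 38·(-11) = -406.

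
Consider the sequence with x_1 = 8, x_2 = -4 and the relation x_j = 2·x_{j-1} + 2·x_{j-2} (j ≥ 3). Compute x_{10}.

Iterate the recurrence:
x_3 = 8, x_4 = 8, x_5 = 32, x_6 = 80, x_7 = 224, x_8 = 608, x_9 = 1664, x_{10} = 4544.

4544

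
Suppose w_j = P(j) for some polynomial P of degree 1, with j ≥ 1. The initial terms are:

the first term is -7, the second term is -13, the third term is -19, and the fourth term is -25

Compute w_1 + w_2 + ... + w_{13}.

-559

1st diffs: -6, -6, -6 (constant).
So w_j = -6j - 1.
Continuing: …, -31, -37, -43, -49, …, w_{13} = -79.
Summing j = 1..13 (13 terms) gives -559.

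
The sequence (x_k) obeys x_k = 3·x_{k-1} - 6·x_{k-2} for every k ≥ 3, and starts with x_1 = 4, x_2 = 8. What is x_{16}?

Step forward from the initial values:
x_3 = 0; x_4 = -48; x_5 = -144; …; x_{13} = -58320; x_{14} = 268272; x_{15} = 1154736; x_{16} = 1854576.

1854576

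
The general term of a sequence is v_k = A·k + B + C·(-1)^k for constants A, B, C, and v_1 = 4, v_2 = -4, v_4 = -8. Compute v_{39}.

-72

At k = 1, 2, 4: A + B - C = 4; 2A + B + C = -4; 4A + B + C = -8.
Subtracting the first from the second: A + 2C = -8.
Subtracting the second from the third: 2A = -4.
Solving: C = -3, A = -2, then B = 3.
Hence v_{39} = -2·39 + 3 + (-3)·(-1) = -72.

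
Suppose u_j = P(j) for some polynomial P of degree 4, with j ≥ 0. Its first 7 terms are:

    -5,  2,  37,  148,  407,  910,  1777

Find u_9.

1st diffs: 7, 35, 111, 259, 503, 867.
2nd diffs: 28, 76, 148, 244, 364.
3rd diffs: 48, 72, 96, 120.
4th diffs: 24, 24, 24 (constant).
So u_j = j^4 + 2j^3 + j^2 + 3j - 5.
Evaluating at j = 9 gives u_9 = 8122.

8122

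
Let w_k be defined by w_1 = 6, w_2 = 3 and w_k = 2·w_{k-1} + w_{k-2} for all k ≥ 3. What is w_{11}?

Applying the relation repeatedly:
w_3 = 12;  w_4 = 27;  w_5 = 66;  w_6 = 159;  w_7 = 384;  w_8 = 927;  w_9 = 2238;  w_{10} = 5403;  w_{11} = 13044.

13044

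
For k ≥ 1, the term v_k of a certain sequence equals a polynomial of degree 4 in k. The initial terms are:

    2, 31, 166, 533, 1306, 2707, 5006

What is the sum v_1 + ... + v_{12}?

1st diffs: 29, 135, 367, 773, 1401, 2299.
2nd diffs: 106, 232, 406, 628, 898.
3rd diffs: 126, 174, 222, 270.
4th diffs: 48, 48, 48 (constant).
Newton forward-difference form: v_k = 2 + 29·C(k-1,1) + 106·C(k-1,2) + 126·C(k-1,3) + 48·C(k-1,4).
Continuing: …, 8521, 13618, 20711, 30262, …, v_{12} = 42781.
Summing k = 1..12 (12 terms) gives 125644.

125644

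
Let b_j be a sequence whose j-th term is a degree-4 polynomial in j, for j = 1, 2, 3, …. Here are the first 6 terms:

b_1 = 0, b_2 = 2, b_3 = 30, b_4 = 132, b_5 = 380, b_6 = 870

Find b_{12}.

17292

1st diffs: 2, 28, 102, 248, 490.
2nd diffs: 26, 74, 146, 242.
3rd diffs: 48, 72, 96.
4th diffs: 24, 24 (constant).
Newton forward-difference form: b_j = 2·C(j-1,1) + 26·C(j-1,2) + 48·C(j-1,3) + 24·C(j-1,4).
At j = 12: j-1 = 11, so b_{12} = 22 + 1430 + 7920 + 7920 = 17292.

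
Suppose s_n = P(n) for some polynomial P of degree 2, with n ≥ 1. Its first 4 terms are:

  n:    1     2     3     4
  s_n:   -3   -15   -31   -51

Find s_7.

-135

1st diffs: -12, -16, -20.
2nd diffs: -4, -4 (constant).
Newton forward-difference form: s_n = -3 + (-12)·C(n-1,1) + (-4)·C(n-1,2).
At n = 7: n-1 = 6, so s_7 = -3 - 72 - 60 = -135.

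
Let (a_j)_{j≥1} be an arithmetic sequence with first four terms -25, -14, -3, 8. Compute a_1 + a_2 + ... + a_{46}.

10235

Common difference d = 11.
a_j = -25 + (j - 1)·11.
a_{46} = 470; S = 46·(-25 + 470)/2 = 10235.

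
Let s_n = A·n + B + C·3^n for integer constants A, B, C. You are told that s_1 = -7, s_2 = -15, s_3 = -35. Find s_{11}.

-177171

Write the equations: A + B + 3C = -7; 2A + B + 9C = -15; 3A + B + 27C = -35.
Subtracting the first from the second: A + 6C = -8.
Subtracting the second from the third: A + 18C = -20.
Solving: C = -1, A = -2, then B = -2.
Therefore s_{11} = -22 + (-2) + (-1)·177147 = -177171.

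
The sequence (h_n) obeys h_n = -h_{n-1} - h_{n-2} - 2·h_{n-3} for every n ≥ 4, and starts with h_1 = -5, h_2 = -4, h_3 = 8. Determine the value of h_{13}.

50

Iterate the recurrence:
h_4 = 6  h_5 = -6  h_6 = -16  h_7 = 10  h_8 = 18  h_9 = 4  h_{10} = -42  h_{11} = 2  h_{12} = 32  h_{13} = 50.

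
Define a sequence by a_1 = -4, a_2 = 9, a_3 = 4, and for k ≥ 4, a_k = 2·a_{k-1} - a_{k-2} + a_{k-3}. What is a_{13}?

Step forward from the initial values:
a_4 = -5, a_5 = -5, a_6 = -1, a_7 = -2, a_8 = -8, a_9 = -15, a_{10} = -24, a_{11} = -41, a_{12} = -73, a_{13} = -129.

-129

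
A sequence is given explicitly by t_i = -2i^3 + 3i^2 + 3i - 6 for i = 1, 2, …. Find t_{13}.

t_{13} = -2·13^3 + 3·13^2 + 3·13 - 6 = -3854.

-3854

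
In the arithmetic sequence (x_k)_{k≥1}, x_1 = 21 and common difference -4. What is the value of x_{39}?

-131

x_k = 21 + (k - 1)·(-4).
x_{39} = 21 + 38·(-4) = -131.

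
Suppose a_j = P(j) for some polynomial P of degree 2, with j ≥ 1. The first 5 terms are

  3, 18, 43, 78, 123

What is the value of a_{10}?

498

1st diffs: 15, 25, 35, 45.
2nd diffs: 10, 10, 10 (constant).
Newton forward-difference form: a_j = 3 + 15·C(j-1,1) + 10·C(j-1,2).
At j = 10: j-1 = 9, so a_{10} = 3 + 135 + 360 = 498.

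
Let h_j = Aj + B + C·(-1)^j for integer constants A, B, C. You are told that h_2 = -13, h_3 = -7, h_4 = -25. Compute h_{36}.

The three given values yield: 2A + B + C = -13; 3A + B - C = -7; 4A + B + C = -25.
Subtracting the first from the second: A - 2C = 6.
Subtracting the second from the third: A + 2C = -18.
Solving: C = -6, A = -6, then B = 5.
So h_j = -6·j + 5 + (-6)·(-1)^j; at j=36 this is -217.

-217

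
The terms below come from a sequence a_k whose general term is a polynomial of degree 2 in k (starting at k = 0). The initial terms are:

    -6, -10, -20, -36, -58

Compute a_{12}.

-450

1st diffs: -4, -10, -16, -22.
2nd diffs: -6, -6, -6 (constant).
So a_k = -3k^2 - k - 6.
Evaluating at k = 12 gives a_{12} = -450.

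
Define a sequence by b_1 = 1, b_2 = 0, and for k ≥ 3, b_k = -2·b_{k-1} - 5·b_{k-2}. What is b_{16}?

Iterate the recurrence:
b_3 = -5  b_4 = 10  b_5 = 5  …  b_{13} = 6605  b_{14} = 25740  b_{15} = -84505  b_{16} = 40310.

40310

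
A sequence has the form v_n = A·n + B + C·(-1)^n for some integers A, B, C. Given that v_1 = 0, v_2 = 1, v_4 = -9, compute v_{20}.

At n = 1, 2, 4: A + B - C = 0; 2A + B + C = 1; 4A + B + C = -9.
Subtracting the first from the second: A + 2C = 1.
Subtracting the second from the third: 2A = -10.
Solving: C = 3, A = -5, then B = 8.
Therefore v_{20} = -100 + 8 + 3·1 = -89.

-89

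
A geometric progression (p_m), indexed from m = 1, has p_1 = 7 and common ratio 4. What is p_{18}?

120259084288

p_m = 7·4^(m-1).
p_{18} = 7·4^17 = 120259084288.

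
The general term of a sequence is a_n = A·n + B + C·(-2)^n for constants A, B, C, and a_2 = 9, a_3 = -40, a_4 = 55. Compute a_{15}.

-131092

At n = 2, 3, 4: 2A + B + 4C = 9; 3A + B - 8C = -40; 4A + B + 16C = 55.
Subtracting the first from the second: A - 12C = -49.
Subtracting the second from the third: A + 24C = 95.
Solving: C = 4, A = -1, then B = -5.
So a_n = -1·n + (-5) + 4·(-2)^n; at n=15 this is -131092.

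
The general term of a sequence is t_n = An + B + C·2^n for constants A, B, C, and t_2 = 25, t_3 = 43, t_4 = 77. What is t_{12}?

Write the equations: 2A + B + 4C = 25; 3A + B + 8C = 43; 4A + B + 16C = 77.
Subtracting the first from the second: A + 4C = 18.
Subtracting the second from the third: A + 8C = 34.
Solving: C = 4, A = 2, then B = 5.
Hence t_{12} = 2·12 + 5 + 4·4096 = 16413.

16413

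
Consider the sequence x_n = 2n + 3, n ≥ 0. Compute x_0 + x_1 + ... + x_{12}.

195

Over n = 0..12: Σn = 78.
Total = (2)·78 + (3)·13 = 195.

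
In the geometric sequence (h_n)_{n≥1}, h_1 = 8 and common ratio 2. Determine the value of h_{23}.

33554432

h_n = 8·2^(n-1).
h_{23} = 8·2^22 = 33554432.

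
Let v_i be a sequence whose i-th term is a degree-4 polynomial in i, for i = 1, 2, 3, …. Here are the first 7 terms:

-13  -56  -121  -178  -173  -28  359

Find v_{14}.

23452

1st diffs: -43, -65, -57, 5, 145, 387.
2nd diffs: -22, 8, 62, 140, 242.
3rd diffs: 30, 54, 78, 102.
4th diffs: 24, 24, 24 (constant).
Newton forward-difference form: v_i = -13 + (-43)·C(i-1,1) + (-22)·C(i-1,2) + 30·C(i-1,3) + 24·C(i-1,4).
At i = 14: i-1 = 13, so v_{14} = -13 - 559 - 1716 + 8580 + 17160 = 23452.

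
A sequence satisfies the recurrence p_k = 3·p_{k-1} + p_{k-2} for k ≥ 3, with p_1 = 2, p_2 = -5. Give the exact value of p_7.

-1582

Iterate the recurrence:
p_3 = -13  p_4 = -44  p_5 = -145  p_6 = -479  p_7 = -1582.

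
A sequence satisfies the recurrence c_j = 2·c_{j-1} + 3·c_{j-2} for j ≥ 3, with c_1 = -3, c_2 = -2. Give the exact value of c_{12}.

Applying the relation repeatedly:
c_3 = -13, c_4 = -32, c_5 = -103, c_6 = -302, c_7 = -913, c_8 = -2732, c_9 = -8203, c_{10} = -24602, c_{11} = -73813, c_{12} = -221432.
(Characteristic roots are 3 and -1.)

-221432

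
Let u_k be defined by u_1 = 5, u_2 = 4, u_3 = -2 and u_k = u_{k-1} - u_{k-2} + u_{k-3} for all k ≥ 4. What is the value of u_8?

u_4 = -1; u_5 = 5; u_6 = 4; u_7 = -2; u_8 = -1.

-1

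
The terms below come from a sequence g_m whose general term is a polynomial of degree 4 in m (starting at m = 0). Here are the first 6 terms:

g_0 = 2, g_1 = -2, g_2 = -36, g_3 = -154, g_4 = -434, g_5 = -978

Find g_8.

1st diffs: -4, -34, -118, -280, -544.
2nd diffs: -30, -84, -162, -264.
3rd diffs: -54, -78, -102.
4th diffs: -24, -24 (constant).
Newton forward-difference form: g_m = 2 + (-4)·C(m,1) + (-30)·C(m,2) + (-54)·C(m,3) + (-24)·C(m,4).
At m = 8: m = 8, so g_8 = 2 - 32 - 840 - 3024 - 1680 = -5574.

-5574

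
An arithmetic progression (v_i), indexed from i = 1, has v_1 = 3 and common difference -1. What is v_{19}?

v_i = 3 + (i - 1)·(-1).
v_{19} = 3 + 18·(-1) = -15.

-15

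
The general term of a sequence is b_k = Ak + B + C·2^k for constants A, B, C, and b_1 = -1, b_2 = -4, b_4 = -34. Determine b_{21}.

-6291391

Plug in k = 1, 2, 4: A + B + 2C = -1; 2A + B + 4C = -4; 4A + B + 16C = -34.
Subtracting the first from the second: A + 2C = -3.
Subtracting the second from the third: 2A + 12C = -30.
Solving: C = -3, A = 3, then B = 2.
Hence b_{21} = 3·21 + 2 + (-3)·2097152 = -6291391.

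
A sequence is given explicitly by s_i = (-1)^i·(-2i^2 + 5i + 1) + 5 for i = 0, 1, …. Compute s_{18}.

(-1)^18 = 1; -2i^2 + 5i + 1 at i=18 is -557; so s_{18} = -552.

-552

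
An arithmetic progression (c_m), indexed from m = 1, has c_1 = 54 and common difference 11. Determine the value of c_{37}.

c_m = 54 + (m - 1)·11.
c_{37} = 54 + 36·11 = 450.

450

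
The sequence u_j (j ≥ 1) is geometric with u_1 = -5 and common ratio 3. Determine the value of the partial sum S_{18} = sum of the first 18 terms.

u_j = (-5)·3^(j-1).
S = (-5)·(3^18 - 1)/(3 - 1) = (-5)·(387420489 - 1)/(2) = -968551220.

-968551220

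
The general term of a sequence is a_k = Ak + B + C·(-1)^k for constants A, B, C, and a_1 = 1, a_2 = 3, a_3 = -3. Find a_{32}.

-57

The three given values yield: A + B - C = 1; 2A + B + C = 3; 3A + B - C = -3.
Subtracting the first from the second: A + 2C = 2.
Subtracting the second from the third: A - 2C = -6.
Solving: C = 2, A = -2, then B = 5.
Hence a_{32} = -2·32 + 5 + 2·1 = -57.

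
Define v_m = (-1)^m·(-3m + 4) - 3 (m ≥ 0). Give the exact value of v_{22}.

-65

(-1)^22 = 1; -3m + 4 at m=22 is -62; so v_{22} = -65.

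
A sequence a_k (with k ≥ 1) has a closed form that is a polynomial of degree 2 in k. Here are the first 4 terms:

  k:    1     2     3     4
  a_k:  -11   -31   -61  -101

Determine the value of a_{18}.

1st diffs: -20, -30, -40.
2nd diffs: -10, -10 (constant).
So a_k = -5k^2 - 5k - 1.
Evaluating at k = 18 gives a_{18} = -1711.

-1711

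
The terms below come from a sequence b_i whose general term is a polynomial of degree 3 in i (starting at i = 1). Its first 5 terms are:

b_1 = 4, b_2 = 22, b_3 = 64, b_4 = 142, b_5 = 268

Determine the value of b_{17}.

9892

1st diffs: 18, 42, 78, 126.
2nd diffs: 24, 36, 48.
3rd diffs: 12, 12 (constant).
Newton forward-difference form: b_i = 4 + 18·C(i-1,1) + 24·C(i-1,2) + 12·C(i-1,3).
At i = 17: i-1 = 16, so b_{17} = 4 + 288 + 2880 + 6720 = 9892.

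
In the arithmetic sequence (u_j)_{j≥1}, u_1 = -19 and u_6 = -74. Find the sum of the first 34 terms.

-6817

Common difference d = (-74 - (-19)) / (6 - 1) = -11.
u_j = -19 + (j - 1)·(-11).
u_{34} = -382; S = 34·(-19 + (-382))/2 = -6817.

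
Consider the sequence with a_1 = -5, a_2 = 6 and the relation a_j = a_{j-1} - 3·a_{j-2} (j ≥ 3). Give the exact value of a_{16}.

Iterate the recurrence:
a_3 = 21, a_4 = 3, a_5 = -60, …, a_{13} = 4755, a_{14} = -1194, a_{15} = -15459, a_{16} = -11877.

-11877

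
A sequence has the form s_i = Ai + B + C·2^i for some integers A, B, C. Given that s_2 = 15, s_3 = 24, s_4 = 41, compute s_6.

139

At i = 2, 3, 4: 2A + B + 4C = 15; 3A + B + 8C = 24; 4A + B + 16C = 41.
Subtracting the first from the second: A + 4C = 9.
Subtracting the second from the third: A + 8C = 17.
Solving: C = 2, A = 1, then B = 5.
So s_i = 1·i + 5 + 2·2^i; at i=6 this is 139.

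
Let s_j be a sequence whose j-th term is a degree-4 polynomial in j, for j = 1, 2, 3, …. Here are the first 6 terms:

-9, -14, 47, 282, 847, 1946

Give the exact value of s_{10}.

17442

1st diffs: -5, 61, 235, 565, 1099.
2nd diffs: 66, 174, 330, 534.
3rd diffs: 108, 156, 204.
4th diffs: 48, 48 (constant).
Newton forward-difference form: s_j = -9 + (-5)·C(j-1,1) + 66·C(j-1,2) + 108·C(j-1,3) + 48·C(j-1,4).
At j = 10: j-1 = 9, so s_{10} = -9 - 45 + 2376 + 9072 + 6048 = 17442.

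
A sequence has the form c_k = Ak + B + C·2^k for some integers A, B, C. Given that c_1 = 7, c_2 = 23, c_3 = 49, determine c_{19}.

At k = 1, 2, 3: A + B + 2C = 7; 2A + B + 4C = 23; 3A + B + 8C = 49.
Subtracting the first from the second: A + 2C = 16.
Subtracting the second from the third: A + 4C = 26.
Solving: C = 5, A = 6, then B = -9.
Therefore c_{19} = 114 + (-9) + 5·524288 = 2621545.

2621545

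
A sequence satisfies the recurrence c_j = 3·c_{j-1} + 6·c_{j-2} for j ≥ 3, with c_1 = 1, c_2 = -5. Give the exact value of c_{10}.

-368793

Iterate the recurrence:
c_3 = -9; c_4 = -57; c_5 = -225; c_6 = -1017; c_7 = -4401; c_8 = -19305; c_9 = -84321; c_{10} = -368793.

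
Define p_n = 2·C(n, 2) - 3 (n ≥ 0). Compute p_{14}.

C(14, 2) = 91, so p_{14} = 179.

179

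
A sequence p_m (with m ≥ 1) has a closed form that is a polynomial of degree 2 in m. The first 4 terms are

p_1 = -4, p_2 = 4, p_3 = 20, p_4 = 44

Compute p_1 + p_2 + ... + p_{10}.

1280

1st diffs: 8, 16, 24.
2nd diffs: 8, 8 (constant).
Newton forward-difference form: p_m = -4 + 8·C(m-1,1) + 8·C(m-1,2).
Continuing: …, 76, 116, 164, 220, …, p_{10} = 356.
Summing m = 1..10 (10 terms) gives 1280.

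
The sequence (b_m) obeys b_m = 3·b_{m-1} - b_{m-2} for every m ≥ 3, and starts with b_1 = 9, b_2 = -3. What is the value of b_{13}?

Step forward from the initial values:
b_3 = -18  b_4 = -51  b_5 = -135  …  b_{10} = -16635  b_{11} = -43551  b_{12} = -114018  b_{13} = -298503.

-298503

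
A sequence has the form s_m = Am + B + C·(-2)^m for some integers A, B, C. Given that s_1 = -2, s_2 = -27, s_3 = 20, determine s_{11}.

8172

Write the equations: A + B - 2C = -2; 2A + B + 4C = -27; 3A + B - 8C = 20.
Subtracting the first from the second: A + 6C = -25.
Subtracting the second from the third: A - 12C = 47.
Solving: C = -4, A = -1, then B = -9.
So s_m = -1·m + (-9) + (-4)·(-2)^m; at m=11 this is 8172.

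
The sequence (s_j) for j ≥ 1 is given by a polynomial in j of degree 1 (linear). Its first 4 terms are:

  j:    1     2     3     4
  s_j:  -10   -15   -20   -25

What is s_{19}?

1st diffs: -5, -5, -5 (constant).
So s_j = -5j - 5.
Evaluating at j = 19 gives s_{19} = -100.

-100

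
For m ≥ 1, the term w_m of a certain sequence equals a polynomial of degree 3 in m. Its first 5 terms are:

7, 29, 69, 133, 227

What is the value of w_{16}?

4957

1st diffs: 22, 40, 64, 94.
2nd diffs: 18, 24, 30.
3rd diffs: 6, 6 (constant).
So w_m = m^3 + 3m^2 + 6m - 3.
Evaluating at m = 16 gives w_{16} = 4957.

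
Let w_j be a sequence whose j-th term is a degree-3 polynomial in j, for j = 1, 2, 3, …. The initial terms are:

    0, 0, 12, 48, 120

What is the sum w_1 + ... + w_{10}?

3960

1st diffs: 0, 12, 36, 72.
2nd diffs: 12, 24, 36.
3rd diffs: 12, 12 (constant).
Newton forward-difference form: w_j = 12·C(j-1,2) + 12·C(j-1,3).
Continuing: …, 240, 420, 672, 1008, …, w_{10} = 1440.
Summing j = 1..10 (10 terms) gives 3960.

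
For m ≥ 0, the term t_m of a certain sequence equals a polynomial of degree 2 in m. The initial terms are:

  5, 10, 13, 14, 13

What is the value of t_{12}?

-67

1st diffs: 5, 3, 1, -1.
2nd diffs: -2, -2, -2 (constant).
Newton forward-difference form: t_m = 5 + 5·C(m,1) + (-2)·C(m,2).
At m = 12: m = 12, so t_{12} = 5 + 60 - 132 = -67.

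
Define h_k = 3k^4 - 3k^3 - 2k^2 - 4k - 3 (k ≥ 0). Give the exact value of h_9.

17295

h_9 = 3·9^4 - 3·9^3 - 2·9^2 - 4·9 - 3 = 17295.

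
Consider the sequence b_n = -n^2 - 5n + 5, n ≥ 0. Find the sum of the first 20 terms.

-3320

Over n = 0..19: Σn = 190, Σn² = 2470.
Total = (-1)·2470 + (-5)·190 + (5)·20 = -3320.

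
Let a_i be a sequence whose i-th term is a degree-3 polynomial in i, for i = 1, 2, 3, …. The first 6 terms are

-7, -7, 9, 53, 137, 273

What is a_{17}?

1st diffs: 0, 16, 44, 84, 136.
2nd diffs: 16, 28, 40, 52.
3rd diffs: 12, 12, 12 (constant).
Newton forward-difference form: a_i = -7 + 16·C(i-1,2) + 12·C(i-1,3).
At i = 17: i-1 = 16, so a_{17} = -7 + 1920 + 6720 = 8633.

8633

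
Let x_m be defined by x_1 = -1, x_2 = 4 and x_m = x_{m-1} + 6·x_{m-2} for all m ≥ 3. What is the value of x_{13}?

Compute successive terms:
x_3 = -2;  x_4 = 22;  x_5 = 10;  …;  x_{10} = 8590;  x_{11} = 22186;  x_{12} = 73726;  x_{13} = 206842.
(Characteristic roots are 3 and -2.)

206842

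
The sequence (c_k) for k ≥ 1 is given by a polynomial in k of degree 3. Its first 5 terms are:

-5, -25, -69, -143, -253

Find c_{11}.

-2005

1st diffs: -20, -44, -74, -110.
2nd diffs: -24, -30, -36.
3rd diffs: -6, -6 (constant).
Newton forward-difference form: c_k = -5 + (-20)·C(k-1,1) + (-24)·C(k-1,2) + (-6)·C(k-1,3).
At k = 11: k-1 = 10, so c_{11} = -5 - 200 - 1080 - 720 = -2005.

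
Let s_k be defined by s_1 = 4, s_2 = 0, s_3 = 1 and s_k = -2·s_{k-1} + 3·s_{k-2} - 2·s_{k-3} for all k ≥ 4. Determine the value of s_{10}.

Step forward from the initial values:
s_4 = -10, s_5 = 23, s_6 = -78, s_7 = 245, s_8 = -770, s_9 = 2431, s_{10} = -7662.

-7662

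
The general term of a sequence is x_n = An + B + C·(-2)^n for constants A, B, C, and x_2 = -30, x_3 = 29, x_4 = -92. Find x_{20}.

-5242908

At n = 2, 3, 4: 2A + B + 4C = -30; 3A + B - 8C = 29; 4A + B + 16C = -92.
Subtracting the first from the second: A - 12C = 59.
Subtracting the second from the third: A + 24C = -121.
Solving: C = -5, A = -1, then B = -8.
Therefore x_{20} = -20 + (-8) + (-5)·1048576 = -5242908.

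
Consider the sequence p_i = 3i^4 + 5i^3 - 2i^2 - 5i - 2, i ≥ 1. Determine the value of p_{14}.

p_{14} = 3·14^4 + 5·14^3 - 2·14^2 - 5·14 - 2 = 128504.

128504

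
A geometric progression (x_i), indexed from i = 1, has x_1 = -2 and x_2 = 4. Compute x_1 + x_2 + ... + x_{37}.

-91625968982

Common ratio r = -2.
x_i = (-2)·(-2)^(i-1).
S = (-2)·((-2)^37 - 1)/(-2 - 1) = (-2)·(-137438953472 - 1)/(-3) = -91625968982.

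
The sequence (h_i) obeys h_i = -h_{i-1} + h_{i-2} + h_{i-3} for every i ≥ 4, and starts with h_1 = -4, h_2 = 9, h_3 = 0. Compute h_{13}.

Compute successive terms:
h_4 = 5;  h_5 = 4;  h_6 = 1;  h_7 = 8;  h_8 = -3;  h_9 = 12;  h_{10} = -7;  h_{11} = 16;  h_{12} = -11;  h_{13} = 20.

20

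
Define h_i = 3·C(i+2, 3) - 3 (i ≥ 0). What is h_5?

C(7, 3) = 35, so h_5 = 102.

102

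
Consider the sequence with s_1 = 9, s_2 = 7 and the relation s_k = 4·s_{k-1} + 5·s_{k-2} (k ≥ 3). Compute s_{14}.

3255208327

Applying the relation repeatedly:
s_3 = 73;  s_4 = 327;  s_5 = 1673;  …;  s_{11} = 26041673;  s_{12} = 130208327;  s_{13} = 651041673;  s_{14} = 3255208327.
(Characteristic roots are 5 and -1.)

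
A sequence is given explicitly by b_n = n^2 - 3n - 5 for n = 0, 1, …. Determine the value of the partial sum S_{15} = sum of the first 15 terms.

625

Over n = 0..14: Σn = 105, Σn² = 1015.
Total = (1)·1015 + (-3)·105 + (-5)·15 = 625.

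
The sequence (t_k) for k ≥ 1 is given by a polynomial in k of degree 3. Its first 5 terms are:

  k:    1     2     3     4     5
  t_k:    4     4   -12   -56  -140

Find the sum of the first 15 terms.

-23600

1st diffs: 0, -16, -44, -84.
2nd diffs: -16, -28, -40.
3rd diffs: -12, -12 (constant).
Newton forward-difference form: t_k = 4 + (-16)·C(k-1,2) + (-12)·C(k-1,3).
Continuing: …, -276, -476, -752, -1116, …, t_{15} = -5820.
Summing k = 1..15 (15 terms) gives -23600.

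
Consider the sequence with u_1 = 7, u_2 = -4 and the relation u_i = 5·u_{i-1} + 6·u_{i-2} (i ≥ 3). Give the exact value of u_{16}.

u_3 = 22;  u_4 = 86;  u_5 = 562;  …;  u_{13} = 932906722;  u_{14} = 5597440286;  u_{15} = 33584641762;  u_{16} = 201507850526.
(Characteristic roots are 6 and -1.)

201507850526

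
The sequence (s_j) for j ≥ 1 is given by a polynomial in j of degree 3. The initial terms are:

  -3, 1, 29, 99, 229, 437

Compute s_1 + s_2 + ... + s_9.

1st diffs: 4, 28, 70, 130, 208.
2nd diffs: 24, 42, 60, 78.
3rd diffs: 18, 18, 18 (constant).
Newton forward-difference form: s_j = -3 + 4·C(j-1,1) + 24·C(j-1,2) + 18·C(j-1,3).
Continuing: 741, 1159, 1709.
Summing j = 1..9 (9 terms) gives 4401.

4401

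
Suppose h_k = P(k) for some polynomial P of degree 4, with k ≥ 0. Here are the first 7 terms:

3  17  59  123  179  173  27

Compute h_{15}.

-32337

1st diffs: 14, 42, 64, 56, -6, -146.
2nd diffs: 28, 22, -8, -62, -140.
3rd diffs: -6, -30, -54, -78.
4th diffs: -24, -24, -24 (constant).
Newton forward-difference form: h_k = 3 + 14·C(k,1) + 28·C(k,2) + (-6)·C(k,3) + (-24)·C(k,4).
At k = 15: k = 15, so h_{15} = 3 + 210 + 2940 - 2730 - 32760 = -32337.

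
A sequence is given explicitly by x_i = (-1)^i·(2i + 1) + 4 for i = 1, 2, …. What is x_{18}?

41

(-1)^18 = 1; 2i + 1 at i=18 is 37; so x_{18} = 41.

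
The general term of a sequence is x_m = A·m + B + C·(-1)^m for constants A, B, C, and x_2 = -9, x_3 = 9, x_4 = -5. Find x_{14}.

15

At m = 2, 3, 4: 2A + B + C = -9; 3A + B - C = 9; 4A + B + C = -5.
Subtracting the first from the second: A - 2C = 18.
Subtracting the second from the third: A + 2C = -14.
Solving: C = -8, A = 2, then B = -5.
Therefore x_{14} = 28 + (-5) + (-8)·1 = 15.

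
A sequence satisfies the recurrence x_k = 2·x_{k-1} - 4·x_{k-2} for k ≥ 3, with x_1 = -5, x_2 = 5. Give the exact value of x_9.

1920

Iterate the recurrence:
x_3 = 30; x_4 = 40; x_5 = -40; x_6 = -240; x_7 = -320; x_8 = 320; x_9 = 1920.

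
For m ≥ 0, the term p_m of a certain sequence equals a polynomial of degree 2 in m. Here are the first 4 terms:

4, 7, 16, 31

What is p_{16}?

772

1st diffs: 3, 9, 15.
2nd diffs: 6, 6 (constant).
Newton forward-difference form: p_m = 4 + 3·C(m,1) + 6·C(m,2).
At m = 16: m = 16, so p_{16} = 4 + 48 + 720 = 772.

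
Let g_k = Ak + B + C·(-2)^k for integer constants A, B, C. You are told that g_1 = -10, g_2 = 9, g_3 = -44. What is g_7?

-544

Write the equations: A + B - 2C = -10; 2A + B + 4C = 9; 3A + B - 8C = -44.
Subtracting the first from the second: A + 6C = 19.
Subtracting the second from the third: A - 12C = -53.
Solving: C = 4, A = -5, then B = 3.
So g_k = -5·k + 3 + 4·(-2)^k; at k=7 this is -544.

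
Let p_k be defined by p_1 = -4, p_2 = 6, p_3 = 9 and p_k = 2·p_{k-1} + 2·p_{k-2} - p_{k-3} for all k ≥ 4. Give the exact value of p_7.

Applying the relation repeatedly:
p_4 = 34; p_5 = 80; p_6 = 219; p_7 = 564.

564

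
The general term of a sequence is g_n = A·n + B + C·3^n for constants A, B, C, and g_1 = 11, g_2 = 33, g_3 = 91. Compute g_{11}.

Plug in n = 1, 2, 3: A + B + 3C = 11; 2A + B + 9C = 33; 3A + B + 27C = 91.
Subtracting the first from the second: A + 6C = 22.
Subtracting the second from the third: A + 18C = 58.
Solving: C = 3, A = 4, then B = -2.
So g_n = 4·n + (-2) + 3·3^n; at n=11 this is 531483.

531483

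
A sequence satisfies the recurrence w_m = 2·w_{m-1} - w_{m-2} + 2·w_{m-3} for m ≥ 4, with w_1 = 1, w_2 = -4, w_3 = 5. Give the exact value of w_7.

Iterate the recurrence:
w_4 = 16, w_5 = 19, w_6 = 32, w_7 = 77.

77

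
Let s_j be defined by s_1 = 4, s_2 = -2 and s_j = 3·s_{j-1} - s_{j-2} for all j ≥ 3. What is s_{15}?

-1121194

Applying the relation repeatedly:
s_3 = -10, s_4 = -28, s_5 = -74, …, s_{12} = -62482, s_{13} = -163580, s_{14} = -428258, s_{15} = -1121194.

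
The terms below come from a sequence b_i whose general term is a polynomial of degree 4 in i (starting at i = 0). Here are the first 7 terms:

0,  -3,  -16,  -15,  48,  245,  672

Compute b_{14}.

31808

1st diffs: -3, -13, 1, 63, 197, 427.
2nd diffs: -10, 14, 62, 134, 230.
3rd diffs: 24, 48, 72, 96.
4th diffs: 24, 24, 24 (constant).
So b_i = i^4 - 2i^3 - 6i^2 + 4i.
Evaluating at i = 14 gives b_{14} = 31808.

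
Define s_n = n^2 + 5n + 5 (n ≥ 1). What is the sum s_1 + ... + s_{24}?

Over n = 1..24: Σn = 300, Σn² = 4900.
Total = (1)·4900 + (5)·300 + (5)·24 = 6520.

6520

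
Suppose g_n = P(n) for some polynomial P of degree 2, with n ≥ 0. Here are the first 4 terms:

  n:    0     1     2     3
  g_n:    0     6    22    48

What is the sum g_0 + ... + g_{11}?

2596

1st diffs: 6, 16, 26.
2nd diffs: 10, 10 (constant).
Newton forward-difference form: g_n = 6·C(n,1) + 10·C(n,2).
Continuing: …, 84, 130, 186, 252, …, g_{11} = 616.
Summing n = 0..11 (12 terms) gives 2596.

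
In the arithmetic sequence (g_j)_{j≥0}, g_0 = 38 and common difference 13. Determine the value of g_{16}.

g_j = 38 + (j - 0)·13.
g_{16} = 38 + 16·13 = 246.

246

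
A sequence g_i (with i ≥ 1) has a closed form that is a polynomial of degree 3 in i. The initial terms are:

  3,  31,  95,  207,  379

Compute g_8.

1st diffs: 28, 64, 112, 172.
2nd diffs: 36, 48, 60.
3rd diffs: 12, 12 (constant).
Newton forward-difference form: g_i = 3 + 28·C(i-1,1) + 36·C(i-1,2) + 12·C(i-1,3).
At i = 8: i-1 = 7, so g_8 = 3 + 196 + 756 + 420 = 1375.

1375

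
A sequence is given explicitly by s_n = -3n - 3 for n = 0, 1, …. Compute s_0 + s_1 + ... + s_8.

-135

Over n = 0..8: Σn = 36.
Total = (-3)·36 + (-3)·9 = -135.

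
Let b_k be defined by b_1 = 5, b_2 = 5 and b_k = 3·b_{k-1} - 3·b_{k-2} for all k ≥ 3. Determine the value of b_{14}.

Applying the relation repeatedly:
b_3 = 0, b_4 = -15, b_5 = -45, …, b_{11} = 1215, b_{12} = 2430, b_{13} = 3645, b_{14} = 3645.

3645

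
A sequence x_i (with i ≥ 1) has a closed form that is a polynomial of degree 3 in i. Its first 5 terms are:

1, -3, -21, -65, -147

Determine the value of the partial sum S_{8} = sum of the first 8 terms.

-1728

1st diffs: -4, -18, -44, -82.
2nd diffs: -14, -26, -38.
3rd diffs: -12, -12 (constant).
Newton forward-difference form: x_i = 1 + (-4)·C(i-1,1) + (-14)·C(i-1,2) + (-12)·C(i-1,3).
Continuing: -279, -473, -741.
Summing i = 1..8 (8 terms) gives -1728.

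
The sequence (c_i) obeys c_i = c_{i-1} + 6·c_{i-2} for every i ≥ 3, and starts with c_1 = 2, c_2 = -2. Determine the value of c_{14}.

Applying the relation repeatedly:
c_3 = 10  c_4 = -2  c_5 = 58  …  c_{11} = 25258  c_{12} = 67582  c_{13} = 219130  c_{14} = 624622.
(Characteristic roots are 3 and -2.)

624622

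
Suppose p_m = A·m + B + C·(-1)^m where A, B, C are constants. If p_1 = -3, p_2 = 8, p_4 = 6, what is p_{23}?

-25

The three given values yield: A + B - C = -3; 2A + B + C = 8; 4A + B + C = 6.
Subtracting the first from the second: A + 2C = 11.
Subtracting the second from the third: 2A = -2.
Solving: C = 6, A = -1, then B = 4.
Hence p_{23} = -1·23 + 4 + 6·(-1) = -25.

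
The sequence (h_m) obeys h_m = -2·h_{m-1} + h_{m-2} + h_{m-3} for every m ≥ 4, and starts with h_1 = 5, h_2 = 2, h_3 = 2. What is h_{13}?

-2309

Step forward from the initial values:
h_4 = 3  h_5 = -2  h_6 = 9  h_7 = -17  h_8 = 41  h_9 = -90  h_{10} = 204  h_{11} = -457  h_{12} = 1028  h_{13} = -2309.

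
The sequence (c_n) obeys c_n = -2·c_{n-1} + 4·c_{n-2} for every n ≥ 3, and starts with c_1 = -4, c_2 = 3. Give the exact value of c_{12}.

Step forward from the initial values:
c_3 = -22  c_4 = 56  c_5 = -200  c_6 = 624  c_7 = -2048  c_8 = 6592  c_9 = -21376  c_{10} = 69120  c_{11} = -223744  c_{12} = 723968.

723968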